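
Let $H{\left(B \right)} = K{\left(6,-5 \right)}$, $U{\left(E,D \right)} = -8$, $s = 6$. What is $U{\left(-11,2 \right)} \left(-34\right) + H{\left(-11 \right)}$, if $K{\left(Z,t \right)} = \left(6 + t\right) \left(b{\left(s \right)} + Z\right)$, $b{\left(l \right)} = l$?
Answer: $284$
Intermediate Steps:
$K{\left(Z,t \right)} = \left(6 + Z\right) \left(6 + t\right)$ ($K{\left(Z,t \right)} = \left(6 + t\right) \left(6 + Z\right) = \left(6 + Z\right) \left(6 + t\right)$)
$H{\left(B \right)} = 12$ ($H{\left(B \right)} = 36 + 6 \cdot 6 + 6 \left(-5\right) + 6 \left(-5\right) = 36 + 36 - 30 - 30 = 12$)
$U{\left(-11,2 \right)} \left(-34\right) + H{\left(-11 \right)} = \left(-8\right) \left(-34\right) + 12 = 272 + 12 = 284$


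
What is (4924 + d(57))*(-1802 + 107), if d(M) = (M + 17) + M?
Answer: -8568225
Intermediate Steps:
d(M) = 17 + 2*M (d(M) = (17 + M) + M = 17 + 2*M)
(4924 + d(57))*(-1802 + 107) = (4924 + (17 + 2*57))*(-1802 + 107) = (4924 + (17 + 114))*(-1695) = (4924 + 131)*(-1695) = 5055*(-1695) = -8568225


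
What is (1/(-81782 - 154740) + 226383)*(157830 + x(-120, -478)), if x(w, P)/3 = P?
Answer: 4187077497015150/118261 ≈ 3.5405e+10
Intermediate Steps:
x(w, P) = 3*P
(1/(-81782 - 154740) + 226383)*(157830 + x(-120, -478)) = (1/(-81782 - 154740) + 226383)*(157830 + 3*(-478)) = (1/(-236522) + 226383)*(157830 - 1434) = (-1/236522 + 226383)*156396 = (53544559925/236522)*156396 = 4187077497015150/118261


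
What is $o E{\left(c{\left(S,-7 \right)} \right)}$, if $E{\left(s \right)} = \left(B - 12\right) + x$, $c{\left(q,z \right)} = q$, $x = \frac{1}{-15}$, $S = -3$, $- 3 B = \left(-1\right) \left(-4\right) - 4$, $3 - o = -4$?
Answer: $- \frac{1267}{15} \approx -84.467$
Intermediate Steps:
$o = 7$ ($o = 3 - -4 = 3 + 4 = 7$)
$B = 0$ ($B = - \frac{\left(-1\right) \left(-4\right) - 4}{3} = - \frac{4 - 4}{3} = \left(- \frac{1}{3}\right) 0 = 0$)
$x = - \frac{1}{15} \approx -0.066667$
$E{\left(s \right)} = - \frac{181}{15}$ ($E{\left(s \right)} = \left(0 - 12\right) - \frac{1}{15} = -12 - \frac{1}{15} = - \frac{181}{15}$)
$o E{\left(c{\left(S,-7 \right)} \right)} = 7 \left(- \frac{181}{15}\right) = - \frac{1267}{15}$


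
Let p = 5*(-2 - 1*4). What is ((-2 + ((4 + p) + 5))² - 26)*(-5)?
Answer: -2515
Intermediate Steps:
p = -30 (p = 5*(-2 - 4) = 5*(-6) = -30)
((-2 + ((4 + p) + 5))² - 26)*(-5) = ((-2 + ((4 - 30) + 5))² - 26)*(-5) = ((-2 + (-26 + 5))² - 26)*(-5) = ((-2 - 21)² - 26)*(-5) = ((-23)² - 26)*(-5) = (529 - 26)*(-5) = 503*(-5) = -2515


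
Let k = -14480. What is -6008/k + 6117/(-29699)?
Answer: 11232179/53755190 ≈ 0.20895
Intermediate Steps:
-6008/k + 6117/(-29699) = -6008/(-14480) + 6117/(-29699) = -6008*(-1/14480) + 6117*(-1/29699) = 751/1810 - 6117/29699 = 11232179/53755190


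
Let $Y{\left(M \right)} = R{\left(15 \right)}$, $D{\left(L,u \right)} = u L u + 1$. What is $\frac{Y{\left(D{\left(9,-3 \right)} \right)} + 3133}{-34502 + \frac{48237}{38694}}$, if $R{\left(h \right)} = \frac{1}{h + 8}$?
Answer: $- \frac{309809960}{3411595497} \approx -0.090811$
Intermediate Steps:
$D{\left(L,u \right)} = 1 + L u^{2}$ ($D{\left(L,u \right)} = L u u + 1 = L u^{2} + 1 = 1 + L u^{2}$)
$R{\left(h \right)} = \frac{1}{8 + h}$
$Y{\left(M \right)} = \frac{1}{23}$ ($Y{\left(M \right)} = \frac{1}{8 + 15} = \frac{1}{23}$)
$\frac{Y{\left(D{\left(9,-3 \right)} \right)} + 3133}{-34502 + \frac{48237}{38694}} = \frac{\frac{1}{23} + 3133}{-34502 + \frac{48237}{38694}} = \frac{72060}{23 \left(-34502 + 48237 \cdot \frac{1}{38694}\right)} = \frac{72060}{23 \left(-34502 + \frac{16079}{12898}\right)} = \frac{72060}{23 \left(- \frac{444990717}{12898}\right)} = \frac{72060}{23} \left(- \frac{12898}{444990717}\right) = - \frac{309809960}{3411595497}$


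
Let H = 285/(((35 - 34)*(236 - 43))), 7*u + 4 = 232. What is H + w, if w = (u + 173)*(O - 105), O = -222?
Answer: -90814734/1351 ≈ -67220.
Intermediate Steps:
u = 228/7 (u = -4/7 + (⅐)*232 = -4/7 + 232/7 = 228/7 ≈ 32.571)
H = 285/193 (H = 285/((1*193)) = 285/193 ≈ 1.4767)
w = -470553/7 (w = (228/7 + 173)*(-222 - 105) = (1439/7)*(-327) = -470553/7 ≈ -67222.)
H + w = 285/193 - 470553/7 = -90814734/1351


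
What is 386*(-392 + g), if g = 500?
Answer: 41688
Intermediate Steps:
386*(-392 + g) = 386*(-392 + 500) = 386*108 = 41688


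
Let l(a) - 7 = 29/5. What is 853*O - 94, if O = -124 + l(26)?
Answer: -474738/5 ≈ -94948.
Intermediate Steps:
l(a) = 64/5 (l(a) = 7 + 29/5 = 64/5)
O = -556/5 (O = -124 + 64/5 = -556/5 ≈ -111.20)
853*O - 94 = 853*(-556/5) - 94 = -474268/5 - 94 = -474738/5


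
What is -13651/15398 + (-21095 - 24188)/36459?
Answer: -1194969443/561395682 ≈ -2.1286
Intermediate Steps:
-13651/15398 + (-21095 - 24188)/36459 = -13651*1/15398 - 45283*1/36459 = -13651/15398 - 45283/36459 = -1194969443/561395682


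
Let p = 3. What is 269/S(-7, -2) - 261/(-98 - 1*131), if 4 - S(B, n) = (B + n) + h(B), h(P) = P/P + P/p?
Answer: 196026/9847 ≈ 19.907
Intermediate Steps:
h(P) = 1 + P/3 (h(P) = P/P + P/3 = 1 + P*(⅓) = 1 + P/3)
S(B, n) = 3 - n - 4*B/3 (S(B, n) = 4 - ((B + n) + (1 + B/3)) = 4 - (1 + n + 4*B/3) = 4 + (-1 - n - 4*B/3) = 3 - n - 4*B/3)
269/S(-7, -2) - 261/(-98 - 1*131) = 269/(3 - 1*(-2) - 4/3*(-7)) - 261/(-98 - 1*131) = 269/(3 + 2 + 28/3) - 261/(-98 - 131) = 269/(43/3) - 261/(-229) = 269*(3/43) - 261*(-1/229) = 807/43 + 261/229 = 196026/9847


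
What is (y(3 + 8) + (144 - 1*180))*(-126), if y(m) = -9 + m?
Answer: 4284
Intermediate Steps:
(y(3 + 8) + (144 - 1*180))*(-126) = ((-9 + (3 + 8)) + (144 - 1*180))*(-126) = ((-9 + 11) + (144 - 180))*(-126) = (2 - 36)*(-126) = -34*(-126) = 4284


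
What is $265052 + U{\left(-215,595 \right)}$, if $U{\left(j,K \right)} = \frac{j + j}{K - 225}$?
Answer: $\frac{9806881}{37} \approx 2.6505 \cdot 10^{5}$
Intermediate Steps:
$U{\left(j,K \right)} = \frac{2 j}{-225 + K}$
$265052 + U{\left(-215,595 \right)} = 265052 + 2 \left(-215\right) \frac{1}{-225 + 595} = 265052 + 2 \left(-215\right) \frac{1}{370} = 265052 - \frac{43}{37} = \frac{9806881}{37}$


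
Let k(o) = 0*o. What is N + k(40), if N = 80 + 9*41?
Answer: 449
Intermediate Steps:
N = 449 (N = 80 + 369 = 449)
k(o) = 0
N + k(40) = 449 + 0 = 449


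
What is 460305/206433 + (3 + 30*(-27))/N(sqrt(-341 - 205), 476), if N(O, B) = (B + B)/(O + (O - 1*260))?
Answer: 1215332845/5459006 - 807*I*sqrt(546)/476 ≈ 222.63 - 39.615*I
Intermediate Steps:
N(O, B) = 2*B/(-260 + 2*O) (N(O, B) = (2*B)/(O + (O - 260)) = (2*B)/(O + (-260 + O)) = (2*B)/(-260 + 2*O) = 2*B/(-260 + 2*O))
460305/206433 + (3 + 30*(-27))/N(sqrt(-341 - 205), 476) = 460305/206433 + (3 + 30*(-27))/((476/(-130 + sqrt(-341 - 205)))) = 460305*(1/206433) + (3 - 810)/((476/(-130 + sqrt(-546)))) = 51145/22937 - (-52455/238 + 807*I*sqrt(546)/476) = 51145/22937 - 807*(-65/238 + I*sqrt(546)/476) = 51145/22937 + (52455/238 - 807*I*sqrt(546)/476) = 1215332845/5459006 - 807*I*sqrt(546)/476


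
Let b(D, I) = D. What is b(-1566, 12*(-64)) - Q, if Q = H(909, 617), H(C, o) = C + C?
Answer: -3384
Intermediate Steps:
H(C, o) = 2*C
Q = 1818 (Q = 2*909 = 1818)
b(-1566, 12*(-64)) - Q = -1566 - 1*1818 = -1566 - 1818 = -3384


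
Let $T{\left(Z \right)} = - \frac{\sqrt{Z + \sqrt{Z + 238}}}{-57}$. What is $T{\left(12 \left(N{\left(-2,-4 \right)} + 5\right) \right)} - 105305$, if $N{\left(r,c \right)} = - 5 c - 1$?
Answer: $-105305 + \frac{\sqrt{288 + \sqrt{526}}}{57} \approx -1.053 \cdot 10^{5}$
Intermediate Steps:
$N{\left(r,c \right)} = -1 - 5 c$
$T{\left(Z \right)} = \frac{\sqrt{Z + \sqrt{238 + Z}}}{57}$ ($T{\left(Z \right)} = - \frac{\sqrt{Z + \sqrt{238 + Z}} \left(-1\right)}{57} = - \frac{\left(-1\right) \sqrt{Z + \sqrt{238 + Z}}}{57} = \frac{\sqrt{Z + \sqrt{238 + Z}}}{57}$)
$T{\left(12 \left(N{\left(-2,-4 \right)} + 5\right) \right)} - 105305 = \frac{\sqrt{12 \left(\left(-1 - -20\right) + 5\right) + \sqrt{238 + 12 \left(\left(-1 - -20\right) + 5\right)}}}{57} - 105305 = \frac{\sqrt{12 \left(\left(-1 + 20\right) + 5\right) + \sqrt{238 + 12 \left(\left(-1 + 20\right) + 5\right)}}}{57} - 105305 = \frac{\sqrt{12 \left(19 + 5\right) + \sqrt{238 + 12 \left(19 + 5\right)}}}{57} - 105305 = \frac{\sqrt{12 \cdot 24 + \sqrt{238 + 12 \cdot 24}}}{57} - 105305 = \frac{\sqrt{288 + \sqrt{238 + 288}}}{57} - 105305 = \frac{\sqrt{288 + \sqrt{526}}}{57} - 105305 = -105305 + \frac{\sqrt{288 + \sqrt{526}}}{57}$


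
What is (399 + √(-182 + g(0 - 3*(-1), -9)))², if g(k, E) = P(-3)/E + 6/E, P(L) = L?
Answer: (1197 + I*√1641)²/9 ≈ 1.5902e+5 + 10775.0*I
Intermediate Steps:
g(k, E) = 3/E (g(k, E) = -3/E + 6/E = 3/E)
(399 + √(-182 + g(0 - 3*(-1), -9)))² = (399 + √(-182 + 3/(-9)))² = (399 + √(-182 + 3*(-⅑)))² = (399 + √(-182 - ⅓))² = (399 + √(-547/3))² = (399 + I*√1641/3)²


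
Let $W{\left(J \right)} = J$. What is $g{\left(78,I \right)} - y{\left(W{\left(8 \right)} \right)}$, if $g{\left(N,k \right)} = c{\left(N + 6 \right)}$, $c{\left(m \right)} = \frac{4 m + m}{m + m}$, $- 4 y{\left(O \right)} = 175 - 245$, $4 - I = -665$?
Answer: $-15$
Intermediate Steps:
$I = 669$ ($I = 4 - -665 = 4 + 665 = 669$)
$y{\left(O \right)} = \frac{35}{2}$ ($y{\left(O \right)} = - \frac{175 - 245}{4} = \left(- \frac{1}{4}\right) \left(-70\right) = \frac{35}{2}$)
$c{\left(m \right)} = \frac{5}{2}$ ($c{\left(m \right)} = \frac{5 m}{2 m} = 5 m \frac{1}{2 m} = \frac{5}{2}$)
$g{\left(N,k \right)} = \frac{5}{2}$
$g{\left(78,I \right)} - y{\left(W{\left(8 \right)} \right)} = \frac{5}{2} - \frac{35}{2} = -15$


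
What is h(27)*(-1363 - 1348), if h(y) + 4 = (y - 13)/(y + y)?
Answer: 273811/27 ≈ 10141.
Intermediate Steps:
h(y) = -4 + (-13 + y)/(2*y) (h(y) = -4 + (y - 13)/(y + y) = -4 + (-13 + y)/((2*y)) = -4 + (-13 + y)*(1/(2*y)) = -4 + (-13 + y)/(2*y))
h(27)*(-1363 - 1348) = ((½)*(-13 - 7*27)/27)*(-1363 - 1348) = ((½)*(1/27)*(-13 - 189))*(-2711) = ((½)*(1/27)*(-202))*(-2711) = -101/27*(-2711) = 273811/27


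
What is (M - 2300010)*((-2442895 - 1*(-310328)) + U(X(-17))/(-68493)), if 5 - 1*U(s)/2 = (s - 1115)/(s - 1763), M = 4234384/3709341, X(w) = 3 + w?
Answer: 2214433127065004703597699574/451471538061801 ≈ 4.9049e+12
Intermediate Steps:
M = 4234384/3709341 (M = 4234384*(1/3709341) = 4234384/3709341 ≈ 1.1415)
U(s) = 10 - 2*(-1115 + s)/(-1763 + s) (U(s) = 10 - 2*(s - 1115)/(s - 1763) = 10 - 2*(-1115 + s)/(-1763 + s))
(M - 2300010)*((-2442895 - 1*(-310328)) + U(X(-17))/(-68493)) = (4234384/3709341 - 2300010)*((-2442895 - 1*(-310328)) + (8*(-1925 + (3 - 17))/(-1763 + (3 - 17)))/(-68493)) = -8531517159026*((-2442895 + 310328) + (8*(-1925 - 14)/(-1763 - 14))*(-1/68493))/3709341 = -8531517159026*(-2132567 + (8*(-1939)/(-1777))*(-1/68493))/3709341 = -8531517159026*(-2132567 + (8*(-1/1777)*(-1939))*(-1/68493))/3709341 = -8531517159026*(-2132567 + (15512/1777)*(-1/68493))/3709341 = -8531517159026*(-2132567 - 15512/121712061)/3709341 = -8531517159026/3709341*(-259559124806099/121712061) = 2214433127065004703597699574/451471538061801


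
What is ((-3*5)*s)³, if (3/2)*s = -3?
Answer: 27000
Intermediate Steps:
s = -2 (s = (⅔)*(-3) = -2)
((-3*5)*s)³ = (-3*5*(-2))³ = (-15*(-2))³ = 30³ = 27000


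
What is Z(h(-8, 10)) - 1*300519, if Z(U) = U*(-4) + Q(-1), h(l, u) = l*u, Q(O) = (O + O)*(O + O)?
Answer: -300195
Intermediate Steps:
Q(O) = 4*O**2 (Q(O) = (2*O)*(2*O) = 4*O**2)
Z(U) = 4 - 4*U (Z(U) = U*(-4) + 4*(-1)**2 = -4*U + 4*1 = -4*U + 4 = 4 - 4*U)
Z(h(-8, 10)) - 1*300519 = (4 - (-32)*10) - 1*300519 = (4 - 4*(-80)) - 300519 = (4 + 320) - 300519 = 324 - 300519 = -300195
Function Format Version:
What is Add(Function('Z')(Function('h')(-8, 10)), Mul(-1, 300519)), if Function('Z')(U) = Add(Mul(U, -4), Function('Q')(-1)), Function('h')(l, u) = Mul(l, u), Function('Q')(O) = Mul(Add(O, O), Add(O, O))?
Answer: -300195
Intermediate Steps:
Function('Q')(O) = Mul(4, Pow(O, 2)) (Function('Q')(O) = Mul(Mul(2, O), Mul(2, O)) = Mul(4, Pow(O, 2)))
Function('Z')(U) = Add(4, Mul(-4, U)) (Function('Z')(U) = Add(Mul(U, -4), Mul(4, Pow(-1, 2))) = Add(Mul(-4, U), Mul(4, 1)) = Add(Mul(-4, U), 4) = Add(4, Mul(-4, U)))
Add(Function('Z')(Function('h')(-8, 10)), Mul(-1, 300519)) = Add(Add(4, Mul(-4, Mul(-8, 10))), Mul(-1, 300519)) = Add(Add(4, Mul(-4, -80)), -300519) = Add(Add(4, 320), -300519) = Add(324, -300519) = -300195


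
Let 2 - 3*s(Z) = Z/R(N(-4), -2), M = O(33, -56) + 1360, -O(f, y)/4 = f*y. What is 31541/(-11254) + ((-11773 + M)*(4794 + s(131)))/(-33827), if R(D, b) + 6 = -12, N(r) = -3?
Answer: 729117984532/1713100761 ≈ 425.61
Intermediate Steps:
O(f, y) = -4*f*y
R(D, b) = -18 (R(D, b) = -6 - 12 = -18)
M = 8752 (M = -4*33*(-56) + 1360 = 7392 + 1360 = 8752)
s(Z) = ⅔ + Z/54 (s(Z) = ⅔ - Z/(3*(-18)) = ⅔ - Z*(-1)/(3*18) = ⅔ - (-1)*Z/54 = ⅔ + Z/54)
31541/(-11254) + ((-11773 + M)*(4794 + s(131)))/(-33827) = 31541/(-11254) + ((-11773 + 8752)*(4794 + (⅔ + (1/54)*131)))/(-33827) = 31541*(-1/11254) - 3021*(4794 + (⅔ + 131/54))*(-1/33827) = -31541/11254 - 3021*(4794 + 167/54)*(-1/33827) = -31541/11254 - 3021*259043/54*(-1/33827) = -31541/11254 - 260856301/18*(-1/33827) = -31541/11254 + 260856301/608886 = 729117984532/1713100761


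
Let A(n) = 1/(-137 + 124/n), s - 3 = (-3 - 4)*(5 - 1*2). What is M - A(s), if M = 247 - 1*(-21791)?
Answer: 28539219/1295 ≈ 22038.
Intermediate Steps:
M = 22038 (M = 247 + 21791 = 22038)
s = -18 (s = 3 + (-3 - 4)*(5 - 1*2) = 3 - 7*(5 - 2) = 3 - 7*3 = 3 - 21 = -18)
M - A(s) = 22038 - (-1)*(-18)/(-124 + 137*(-18)) = 22038 - (-1)*(-18)/(-124 - 2466) = 22038 - (-1)*(-18)/(-2590) = 22038 - (-1)*(-18)*(-1)/2590 = 22038 - 1*(-9/1295) = 22038 + 9/1295 = 28539219/1295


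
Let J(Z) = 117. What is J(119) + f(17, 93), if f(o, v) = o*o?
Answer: 406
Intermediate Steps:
f(o, v) = o²
J(119) + f(17, 93) = 117 + 17² = 117 + 289 = 406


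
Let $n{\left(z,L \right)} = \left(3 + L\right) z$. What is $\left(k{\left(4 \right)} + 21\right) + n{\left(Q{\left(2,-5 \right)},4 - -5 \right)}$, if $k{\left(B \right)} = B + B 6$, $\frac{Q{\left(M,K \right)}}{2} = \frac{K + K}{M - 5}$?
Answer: $129$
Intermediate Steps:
$Q{\left(M,K \right)} = \frac{4 K}{-5 + M}$ ($Q{\left(M,K \right)} = 2 \frac{K + K}{M - 5} = 2 \frac{2 K}{-5 + M} = \frac{4 K}{-5 + M}$)
$k{\left(B \right)} = 7 B$ ($k{\left(B \right)} = B + 6 B = 7 B$)
$n{\left(z,L \right)} = z \left(3 + L\right)$
$\left(k{\left(4 \right)} + 21\right) + n{\left(Q{\left(2,-5 \right)},4 - -5 \right)} = \left(7 \cdot 4 + 21\right) + 4 \left(-5\right) \frac{1}{-5 + 2} \left(3 + \left(4 - -5\right)\right) = \left(28 + 21\right) + 4 \left(-5\right) \frac{1}{-3} \left(3 + \left(4 + 5\right)\right) = 49 + 4 \left(-5\right) \left(- \frac{1}{3}\right) \left(3 + 9\right) = 49 + \frac{20}{3} \cdot 12 = 49 + 80 = 129$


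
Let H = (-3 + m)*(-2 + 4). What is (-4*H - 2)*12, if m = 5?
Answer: -216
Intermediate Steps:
H = 4 (H = (-3 + 5)*(-2 + 4) = 2*2 = 4)
(-4*H - 2)*12 = (-4*4 - 2)*12 = (-16 - 2)*12 = -18*12 = -216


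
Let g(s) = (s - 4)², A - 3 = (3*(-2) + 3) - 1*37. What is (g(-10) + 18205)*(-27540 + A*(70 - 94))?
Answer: -490423452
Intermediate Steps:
A = -37 (A = 3 + ((3*(-2) + 3) - 1*37) = 3 + ((-6 + 3) - 37) = 3 + (-3 - 37) = 3 - 40 = -37)
g(s) = (-4 + s)²
(g(-10) + 18205)*(-27540 + A*(70 - 94)) = ((-4 - 10)² + 18205)*(-27540 - 37*(70 - 94)) = ((-14)² + 18205)*(-27540 - 37*(-24)) = (196 + 18205)*(-27540 + 888) = 18401*(-26652) = -490423452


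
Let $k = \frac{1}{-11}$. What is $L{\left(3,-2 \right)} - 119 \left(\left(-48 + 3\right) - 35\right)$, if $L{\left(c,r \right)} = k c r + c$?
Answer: $\frac{104759}{11} \approx 9523.5$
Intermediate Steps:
$k = - \frac{1}{11} \approx -0.090909$
$L{\left(c,r \right)} = c - \frac{c r}{11}$ ($L{\left(c,r \right)} = - \frac{c}{11} r + c = - \frac{c r}{11} + c = c - \frac{c r}{11}$)
$L{\left(3,-2 \right)} - 119 \left(\left(-48 + 3\right) - 35\right) = \frac{1}{11} \cdot 3 \left(11 - -2\right) - 119 \left(\left(-48 + 3\right) - 35\right) = \frac{1}{11} \cdot 3 \left(11 + 2\right) - 119 \left(-45 - 35\right) = \frac{1}{11} \cdot 3 \cdot 13 - -9520 = \frac{39}{11} + 9520 = \frac{104759}{11}$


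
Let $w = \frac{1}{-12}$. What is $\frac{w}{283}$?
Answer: $- \frac{1}{3396} \approx -0.00029446$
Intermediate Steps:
$w = - \frac{1}{12} \approx -0.083333$
$\frac{w}{283} = - \frac{1}{12 \cdot 283} = \left(- \frac{1}{12}\right) \frac{1}{283} = - \frac{1}{3396}$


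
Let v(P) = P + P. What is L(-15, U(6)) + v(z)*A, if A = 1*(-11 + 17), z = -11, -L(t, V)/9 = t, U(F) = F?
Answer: 3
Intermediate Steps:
L(t, V) = -9*t
v(P) = 2*P
A = 6 (A = 1*6 = 6)
L(-15, U(6)) + v(z)*A = -9*(-15) + (2*(-11))*6 = 135 - 22*6 = 135 - 132 = 3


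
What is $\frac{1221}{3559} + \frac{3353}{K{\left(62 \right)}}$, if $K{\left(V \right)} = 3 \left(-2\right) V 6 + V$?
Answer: $- \frac{1326251}{1103290} \approx -1.2021$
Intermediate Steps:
$K{\left(V \right)} = - 35 V$ ($K{\left(V \right)} = - 6 V 6 + V = - 36 V + V = - 35 V$)
$\frac{1221}{3559} + \frac{3353}{K{\left(62 \right)}} = \frac{1221}{3559} + \frac{3353}{\left(-35\right) 62} = 1221 \cdot \frac{1}{3559} + \frac{3353}{-2170} = \frac{1221}{3559} + 3353 \left(- \frac{1}{2170}\right) = \frac{1221}{3559} - \frac{479}{310} = - \frac{1326251}{1103290}$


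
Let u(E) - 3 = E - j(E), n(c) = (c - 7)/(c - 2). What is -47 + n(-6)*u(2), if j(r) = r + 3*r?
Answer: -415/8 ≈ -51.875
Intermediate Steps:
n(c) = (-7 + c)/(-2 + c)
j(r) = 4*r
u(E) = 3 - 3*E (u(E) = 3 + (E - 4*E) = 3 - 3*E)
-47 + n(-6)*u(2) = -47 + ((-7 - 6)/(-2 - 6))*(3 - 3*2) = -47 + (-13/(-8))*(3 - 6) = -47 - ⅛*(-13)*(-3) = -47 + (13/8)*(-3) = -47 - 39/8 = -415/8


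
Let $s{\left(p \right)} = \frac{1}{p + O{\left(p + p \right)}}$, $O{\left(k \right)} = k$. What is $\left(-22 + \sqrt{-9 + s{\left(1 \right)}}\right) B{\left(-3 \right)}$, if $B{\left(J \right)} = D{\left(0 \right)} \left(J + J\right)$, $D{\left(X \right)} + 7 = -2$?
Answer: $-1188 + 18 i \sqrt{78} \approx -1188.0 + 158.97 i$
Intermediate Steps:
$D{\left(X \right)} = -9$ ($D{\left(X \right)} = -7 - 2 = -9$)
$s{\left(p \right)} = \frac{1}{3 p}$ ($s{\left(p \right)} = \frac{1}{p + \left(p + p\right)} = \frac{1}{p + 2 p} = \frac{1}{3 p}$)
$B{\left(J \right)} = - 18 J$ ($B{\left(J \right)} = - 9 \left(J + J\right) = - 9 \cdot 2 J = - 18 J$)
$\left(-22 + \sqrt{-9 + s{\left(1 \right)}}\right) B{\left(-3 \right)} = \left(-22 + \sqrt{-9 + \frac{1}{3 \cdot 1}}\right) \left(\left(-18\right) \left(-3\right)\right) = \left(-22 + \sqrt{-9 + \frac{1}{3} \cdot 1}\right) 54 = \left(-22 + \sqrt{-9 + \frac{1}{3}}\right) 54 = \left(-22 + \sqrt{- \frac{26}{3}}\right) 54 = \left(-22 + \frac{i \sqrt{78}}{3}\right) 54 = -1188 + 18 i \sqrt{78}$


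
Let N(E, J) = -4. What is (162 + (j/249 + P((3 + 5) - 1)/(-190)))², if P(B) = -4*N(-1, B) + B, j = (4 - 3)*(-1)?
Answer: 58649604839809/2238236100 ≈ 26204.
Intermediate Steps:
j = -1 (j = 1*(-1) = -1)
P(B) = 16 + B (P(B) = -4*(-4) + B = 16 + B)
(162 + (j/249 + P((3 + 5) - 1)/(-190)))² = (162 + (-1/249 + (16 + ((3 + 5) - 1))/(-190)))² = (162 + (-1*1/249 + (16 + (8 - 1))*(-1/190)))² = (162 + (-1/249 + (16 + 7)*(-1/190)))² = (162 + (-1/249 + 23*(-1/190)))² = (162 + (-1/249 - 23/190))² = (162 - 5917/47310)² = (7658303/47310)² = 58649604839809/2238236100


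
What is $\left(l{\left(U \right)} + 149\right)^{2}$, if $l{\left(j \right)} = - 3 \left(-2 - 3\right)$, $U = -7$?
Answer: $26896$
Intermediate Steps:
$l{\left(j \right)} = 15$ ($l{\left(j \right)} = \left(-3\right) \left(-5\right) = 15$)
$\left(l{\left(U \right)} + 149\right)^{2} = \left(15 + 149\right)^{2} = 164^{2} = 26896$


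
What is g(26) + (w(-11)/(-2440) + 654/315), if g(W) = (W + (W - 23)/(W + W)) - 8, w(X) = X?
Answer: 2682917/133224 ≈ 20.138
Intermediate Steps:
g(W) = -8 + W + (-23 + W)/(2*W) (g(W) = (W + (-23 + W)/((2*W))) - 8 = (W + (-23 + W)*(1/(2*W))) - 8 = (W + (-23 + W)/(2*W)) - 8 = -8 + W + (-23 + W)/(2*W))
g(26) + (w(-11)/(-2440) + 654/315) = (-15/2 + 26 - 23/2/26) + (-11/(-2440) + 654/315) = (-15/2 + 26 - 23/2*1/26) + (-11*(-1/2440) + 654*(1/315)) = (-15/2 + 26 - 23/52) + (11/2440 + 218/105) = 939/52 + 21323/10248 = 2682917/133224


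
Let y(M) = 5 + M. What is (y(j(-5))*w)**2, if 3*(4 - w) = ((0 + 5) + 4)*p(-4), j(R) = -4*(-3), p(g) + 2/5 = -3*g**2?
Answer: 160833124/25 ≈ 6.4333e+6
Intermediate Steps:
p(g) = -2/5 - 3*g**2
j(R) = 12
w = 746/5 (w = 4 - ((0 + 5) + 4)*(-2/5 - 3*(-4)**2)/3 = 4 - (5 + 4)*(-2/5 - 3*16)/3 = 4 - 3*(-2/5 - 48) = 4 - 3*(-242)/5 = 4 - 1/3*(-2178/5) = 4 + 726/5 = 746/5 ≈ 149.20)
(y(j(-5))*w)**2 = ((5 + 12)*(746/5))**2 = (17*(746/5))**2 = (12682/5)**2 = 160833124/25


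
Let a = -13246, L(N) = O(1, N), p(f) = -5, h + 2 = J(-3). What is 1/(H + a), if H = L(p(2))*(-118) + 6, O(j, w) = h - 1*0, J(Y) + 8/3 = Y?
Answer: -3/37006 ≈ -8.1068e-5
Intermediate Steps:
J(Y) = -8/3 + Y
h = -23/3 (h = -2 + (-8/3 - 3) = -2 - 17/3 = -23/3 ≈ -7.6667)
O(j, w) = -23/3 (O(j, w) = -23/3 - 1*0 = -23/3 + 0 = -23/3)
L(N) = -23/3
H = 2732/3 (H = -23/3*(-118) + 6 = 2714/3 + 6 = 2732/3 ≈ 910.67)
1/(H + a) = 1/(2732/3 - 13246) = 1/(-37006/3) = -3/37006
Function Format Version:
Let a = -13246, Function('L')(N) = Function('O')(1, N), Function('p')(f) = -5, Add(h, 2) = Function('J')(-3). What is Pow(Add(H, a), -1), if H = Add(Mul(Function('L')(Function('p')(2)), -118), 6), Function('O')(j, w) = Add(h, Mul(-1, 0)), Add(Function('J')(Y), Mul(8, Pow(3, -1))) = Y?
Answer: Rational(-3, 37006) ≈ -8.1068e-5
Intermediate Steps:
Function('J')(Y) = Add(Rational(-8, 3), Y)
h = Rational(-23, 3) (h = Add(-2, Add(Rational(-8, 3), -3)) = Add(-2, Rational(-17, 3)) = Rational(-23, 3) ≈ -7.6667)
Function('O')(j, w) = Rational(-23, 3) (Function('O')(j, w) = Add(Rational(-23, 3), Mul(-1, 0)) = Add(Rational(-23, 3), 0) = Rational(-23, 3))
Function('L')(N) = Rational(-23, 3)
H = Rational(2732, 3) (H = Add(Mul(Rational(-23, 3), -118), 6) = Add(Rational(2714, 3), 6) = Rational(2732, 3) ≈ 910.67)
Pow(Add(H, a), -1) = Pow(Add(Rational(2732, 3), -13246), -1) = Pow(Rational(-37006, 3), -1) = Rational(-3, 37006)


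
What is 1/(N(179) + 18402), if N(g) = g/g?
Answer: 1/18403 ≈ 5.4339e-5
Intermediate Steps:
N(g) = 1
1/(N(179) + 18402) = 1/(1 + 18402) = 1/18403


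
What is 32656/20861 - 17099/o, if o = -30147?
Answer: 1341182671/628896567 ≈ 2.1326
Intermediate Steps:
32656/20861 - 17099/o = 32656/20861 - 17099/(-30147) = 32656*(1/20861) - 17099*(-1/30147) = 32656/20861 + 17099/30147 = 1341182671/628896567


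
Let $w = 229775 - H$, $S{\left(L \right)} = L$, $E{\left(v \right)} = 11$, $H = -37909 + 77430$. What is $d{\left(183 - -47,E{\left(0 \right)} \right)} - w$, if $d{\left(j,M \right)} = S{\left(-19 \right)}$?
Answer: $-190273$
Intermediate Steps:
$H = 39521$
$d{\left(j,M \right)} = -19$
$w = 190254$ ($w = 229775 - 39521 = 190254$)
$d{\left(183 - -47,E{\left(0 \right)} \right)} - w = -19 - 190254 = -190273$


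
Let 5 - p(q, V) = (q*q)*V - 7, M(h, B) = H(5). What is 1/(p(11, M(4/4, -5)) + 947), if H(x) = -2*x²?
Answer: 1/7009 ≈ 0.00014267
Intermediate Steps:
M(h, B) = -50 (M(h, B) = -2*5² = -2*25 = -50)
p(q, V) = 12 - V*q² (p(q, V) = 5 - ((q*q)*V - 7) = 5 - (q²*V - 7) = 5 - (V*q² - 7) = 5 - (-7 + V*q²) = 5 + (7 - V*q²) = 12 - V*q²)
1/(p(11, M(4/4, -5)) + 947) = 1/((12 - 1*(-50)*11²) + 947) = 1/((12 - 1*(-50)*121) + 947) = 1/((12 + 6050) + 947) = 1/(6062 + 947) = 1/7009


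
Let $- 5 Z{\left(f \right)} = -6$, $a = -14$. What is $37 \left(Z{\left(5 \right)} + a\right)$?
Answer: $- \frac{2368}{5} \approx -473.6$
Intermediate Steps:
$Z{\left(f \right)} = \frac{6}{5}$ ($Z{\left(f \right)} = \left(- \frac{1}{5}\right) \left(-6\right) = \frac{6}{5}$)
$37 \left(Z{\left(5 \right)} + a\right) = 37 \left(\frac{6}{5} - 14\right) = 37 \left(- \frac{64}{5}\right) = - \frac{2368}{5}$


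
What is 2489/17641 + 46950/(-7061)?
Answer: -35246527/5415787 ≈ -6.5081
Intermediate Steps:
2489/17641 + 46950/(-7061) = 2489*(1/17641) + 46950*(-1/7061) = 2489/17641 - 46950/7061 = -35246527/5415787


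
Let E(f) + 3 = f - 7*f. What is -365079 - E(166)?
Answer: -364080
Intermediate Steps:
E(f) = -3 - 6*f (E(f) = -3 + (f - 7*f) = -3 - 6*f)
-365079 - E(166) = -365079 - (-3 - 6*166) = -365079 - (-3 - 996) = -365079 - 1*(-999) = -365079 + 999 = -364080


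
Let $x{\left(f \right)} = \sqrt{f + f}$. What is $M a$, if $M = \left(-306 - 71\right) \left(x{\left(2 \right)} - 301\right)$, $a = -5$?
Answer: $-563615$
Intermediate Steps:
$x{\left(f \right)} = \sqrt{2} \sqrt{f}$ ($x{\left(f \right)} = \sqrt{2 f} = \sqrt{2} \sqrt{f}$)
$M = 112723$ ($M = \left(-306 - 71\right) \left(\sqrt{2} \sqrt{2} - 301\right) = - 377 \left(2 - 301\right) = \left(-377\right) \left(-299\right) = 112723$)
$M a = 112723 \left(-5\right) = -563615$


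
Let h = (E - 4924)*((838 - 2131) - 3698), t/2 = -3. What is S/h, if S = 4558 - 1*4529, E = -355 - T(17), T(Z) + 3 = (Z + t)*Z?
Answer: 29/27265833 ≈ 1.0636e-6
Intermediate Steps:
t = -6 (t = 2*(-3) = -6)
T(Z) = -3 + Z*(-6 + Z) (T(Z) = -3 + (Z - 6)*Z = -3 + (-6 + Z)*Z = -3 + Z*(-6 + Z))
E = -539 (E = -355 - (-3 + 17² - 6*17) = -355 - (-3 + 289 - 102) = -355 - 1*184 = -355 - 184 = -539)
S = 29 (S = 4558 - 4529 = 29)
h = 27265833 (h = (-539 - 4924)*((838 - 2131) - 3698) = -5463*(-1293 - 3698) = -5463*(-4991) = 27265833)
S/h = 29/27265833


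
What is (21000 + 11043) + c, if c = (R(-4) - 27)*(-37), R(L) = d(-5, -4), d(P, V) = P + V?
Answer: 33375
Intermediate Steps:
R(L) = -9 (R(L) = -5 - 4 = -9)
c = 1332 (c = (-9 - 27)*(-37) = -36*(-37) = 1332)
(21000 + 11043) + c = (21000 + 11043) + 1332 = 32043 + 1332 = 33375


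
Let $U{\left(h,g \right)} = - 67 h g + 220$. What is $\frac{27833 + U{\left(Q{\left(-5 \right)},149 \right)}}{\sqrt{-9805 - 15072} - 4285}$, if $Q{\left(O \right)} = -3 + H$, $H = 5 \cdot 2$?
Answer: $\frac{89616490}{9193051} + \frac{20914 i \sqrt{24877}}{9193051} \approx 9.7483 + 0.35882 i$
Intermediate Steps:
$H = 10$
$Q{\left(O \right)} = 7$ ($Q{\left(O \right)} = -3 + 10 = 7$)
$U{\left(h,g \right)} = 220 - 67 g h$ ($U{\left(h,g \right)} = - 67 g h + 220 = 220 - 67 g h$)
$\frac{27833 + U{\left(Q{\left(-5 \right)},149 \right)}}{\sqrt{-9805 - 15072} - 4285} = \frac{27833 + \left(220 - 9983 \cdot 7\right)}{\sqrt{-9805 - 15072} - 4285} = \frac{27833 + \left(220 - 69881\right)}{\sqrt{-24877} - 4285} = \frac{27833 - 69661}{i \sqrt{24877} - 4285} = - \frac{41828}{-4285 + i \sqrt{24877}}$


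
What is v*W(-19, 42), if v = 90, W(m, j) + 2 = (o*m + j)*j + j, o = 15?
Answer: -914940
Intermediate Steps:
W(m, j) = -2 + j + j*(j + 15*m) (W(m, j) = -2 + ((15*m + j)*j + j) = -2 + ((j + 15*m)*j + j) = -2 + (j*(j + 15*m) + j) = -2 + (j + j*(j + 15*m)) = -2 + j + j*(j + 15*m))
v*W(-19, 42) = 90*(-2 + 42 + 42² + 15*42*(-19)) = 90*(-2 + 42 + 1764 - 11970) = 90*(-10166) = -914940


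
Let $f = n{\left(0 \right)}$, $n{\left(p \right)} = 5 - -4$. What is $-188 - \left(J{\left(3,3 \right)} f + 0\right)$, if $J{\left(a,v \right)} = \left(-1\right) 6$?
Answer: $-134$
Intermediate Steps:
$J{\left(a,v \right)} = -6$
$n{\left(p \right)} = 9$ ($n{\left(p \right)} = 5 + 4 = 9$)
$f = 9$
$-188 - \left(J{\left(3,3 \right)} f + 0\right) = -188 - \left(\left(-6\right) 9 + 0\right) = -188 - \left(-54 + 0\right) = -188 - -54 = -188 + 54 = -134$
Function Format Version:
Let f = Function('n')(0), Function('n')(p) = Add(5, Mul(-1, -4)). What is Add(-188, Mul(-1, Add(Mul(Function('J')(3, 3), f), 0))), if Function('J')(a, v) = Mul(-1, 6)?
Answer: -134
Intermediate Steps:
Function('J')(a, v) = -6
Function('n')(p) = 9 (Function('n')(p) = Add(5, 4) = 9)
f = 9
Add(-188, Mul(-1, Add(Mul(Function('J')(3, 3), f), 0))) = Add(-188, Mul(-1, Add(Mul(-6, 9), 0))) = Add(-188, Mul(-1, Add(-54, 0))) = Add(-188, Mul(-1, -54)) = Add(-188, 54) = -134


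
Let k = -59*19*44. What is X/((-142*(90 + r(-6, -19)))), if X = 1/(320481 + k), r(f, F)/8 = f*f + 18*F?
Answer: 1/90793125252 ≈ 1.1014e-11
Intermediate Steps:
r(f, F) = 8*f**2 + 144*F (r(f, F) = 8*(f*f + 18*F) = 8*(f**2 + 18*F) = 8*f**2 + 144*F)
k = -49324 (k = -1121*44 = -49324)
X = 1/271157 (X = 1/(320481 - 49324) = 1/271157 ≈ 3.6879e-6)
X/((-142*(90 + r(-6, -19)))) = 1/(271157*((-142*(90 + (8*(-6)**2 + 144*(-19)))))) = 1/(271157*((-142*(90 + (8*36 - 2736))))) = 1/(271157*((-142*(90 + (288 - 2736))))) = 1/(271157*((-142*(90 - 2448)))) = 1/(271157*((-142*(-2358)))) = (1/271157)/334836 = (1/271157)*(1/334836) = 1/90793125252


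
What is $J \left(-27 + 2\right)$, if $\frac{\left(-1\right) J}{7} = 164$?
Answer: $28700$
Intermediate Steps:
$J = -1148$ ($J = \left(-7\right) 164 = -1148$)
$J \left(-27 + 2\right) = - 1148 \left(-27 + 2\right) = \left(-1148\right) \left(-25\right) = 28700$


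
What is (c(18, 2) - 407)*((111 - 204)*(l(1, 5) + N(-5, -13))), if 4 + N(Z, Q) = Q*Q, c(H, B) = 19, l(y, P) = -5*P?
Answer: 5051760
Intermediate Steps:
N(Z, Q) = -4 + Q**2 (N(Z, Q) = -4 + Q*Q = -4 + Q**2)
(c(18, 2) - 407)*((111 - 204)*(l(1, 5) + N(-5, -13))) = (19 - 407)*((111 - 204)*(-5*5 + (-4 + (-13)**2))) = -(-36084)*(-25 + (-4 + 169)) = -(-36084)*(-25 + 165) = -(-36084)*140 = -388*(-13020) = 5051760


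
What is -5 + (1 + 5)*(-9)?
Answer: -59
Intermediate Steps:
-5 + (1 + 5)*(-9) = -5 + 6*(-9) = -5 - 54 = -59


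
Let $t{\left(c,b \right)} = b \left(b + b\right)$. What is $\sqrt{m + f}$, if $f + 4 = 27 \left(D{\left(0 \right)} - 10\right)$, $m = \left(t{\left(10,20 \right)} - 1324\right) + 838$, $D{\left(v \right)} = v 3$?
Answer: $2 \sqrt{10} \approx 6.3246$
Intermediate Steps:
$D{\left(v \right)} = 3 v$
$t{\left(c,b \right)} = 2 b^{2}$ ($t{\left(c,b \right)} = b 2 b = 2 b^{2}$)
$m = 314$ ($m = \left(2 \cdot 20^{2} - 1324\right) + 838 = \left(2 \cdot 400 - 1324\right) + 838 = \left(800 - 1324\right) + 838 = -524 + 838 = 314$)
$f = -274$ ($f = -4 + 27 \left(3 \cdot 0 - 10\right) = -4 + 27 \left(0 - 10\right) = -4 + 27 \left(-10\right) = -4 - 270 = -274$)
$\sqrt{m + f} = \sqrt{314 - 274} = \sqrt{40} = 2 \sqrt{10}$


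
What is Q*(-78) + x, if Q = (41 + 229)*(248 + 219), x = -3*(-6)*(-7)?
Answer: -9835146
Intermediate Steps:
x = -126 (x = 18*(-7) = -126)
Q = 126090 (Q = 270*467 = 126090)
Q*(-78) + x = 126090*(-78) - 126 = -9835020 - 126 = -9835146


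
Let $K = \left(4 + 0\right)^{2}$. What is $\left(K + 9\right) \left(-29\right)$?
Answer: $-725$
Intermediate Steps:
$K = 16$ ($K = 4^{2} = 16$)
$\left(K + 9\right) \left(-29\right) = \left(16 + 9\right) \left(-29\right) = 25 \left(-29\right) = -725$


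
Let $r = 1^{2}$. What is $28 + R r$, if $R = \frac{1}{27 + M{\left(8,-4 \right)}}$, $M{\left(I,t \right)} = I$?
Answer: $\frac{981}{35} \approx 28.029$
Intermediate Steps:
$r = 1$
$R = \frac{1}{35}$ ($R = \frac{1}{27 + 8} = \frac{1}{35} \approx 0.028571$)
$28 + R r = 28 + \frac{1}{35} \cdot 1 = 28 + \frac{1}{35} = \frac{981}{35}$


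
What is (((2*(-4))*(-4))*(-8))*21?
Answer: -5376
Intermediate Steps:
(((2*(-4))*(-4))*(-8))*21 = (-8*(-4)*(-8))*21 = (32*(-8))*21 = -256*21 = -5376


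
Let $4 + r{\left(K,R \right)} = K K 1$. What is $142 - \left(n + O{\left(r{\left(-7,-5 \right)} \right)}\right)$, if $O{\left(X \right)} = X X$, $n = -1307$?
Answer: $-576$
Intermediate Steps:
$r{\left(K,R \right)} = -4 + K^{2}$ ($r{\left(K,R \right)} = -4 + K K 1 = -4 + K^{2} \cdot 1 = -4 + K^{2}$)
$O{\left(X \right)} = X^{2}$
$142 - \left(n + O{\left(r{\left(-7,-5 \right)} \right)}\right) = 142 - \left(-1307 + \left(-4 + \left(-7\right)^{2}\right)^{2}\right) = 142 - \left(-1307 + \left(-4 + 49\right)^{2}\right) = 142 - \left(-1307 + 45^{2}\right) = 142 - \left(-1307 + 2025\right) = 142 - 718 = -576$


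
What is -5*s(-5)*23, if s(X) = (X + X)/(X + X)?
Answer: -115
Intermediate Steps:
s(X) = 1 (s(X) = (2*X)/((2*X)) = (2*X)*(1/(2*X)) = 1)
-5*s(-5)*23 = -5*1*23 = -5*23 = -115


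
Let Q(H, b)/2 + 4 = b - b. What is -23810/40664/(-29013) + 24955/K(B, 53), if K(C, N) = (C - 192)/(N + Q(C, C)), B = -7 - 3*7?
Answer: -16560858023525/3244407738 ≈ -5104.4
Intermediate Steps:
Q(H, b) = -8 (Q(H, b) = -8 + 2*(b - b) = -8 + 2*0 = -8 + 0 = -8)
B = -28 (B = -7 - 21 = -28)
K(C, N) = (-192 + C)/(-8 + N) (K(C, N) = (C - 192)/(N - 8) = (-192 + C)/(-8 + N))
-23810/40664/(-29013) + 24955/K(B, 53) = -23810/40664/(-29013) + 24955/(((-192 - 28)/(-8 + 53))) = -23810*1/40664*(-1/29013) + 24955/((-220/45)) = -11905/20332*(-1/29013) + 24955/(((1/45)*(-220))) = 11905/589892316 + 24955/(-44/9) = 11905/589892316 + 24955*(-9/44) = 11905/589892316 - 224595/44 = -16560858023525/3244407738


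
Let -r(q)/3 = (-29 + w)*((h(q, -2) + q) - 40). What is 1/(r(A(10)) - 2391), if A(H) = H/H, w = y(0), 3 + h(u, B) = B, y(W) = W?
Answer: -1/6219 ≈ -0.00016080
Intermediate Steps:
h(u, B) = -3 + B
w = 0
A(H) = 1
r(q) = -3915 + 87*q (r(q) = -3*(-29 + 0)*(((-3 - 2) + q) - 40) = -(-87)*((-5 + q) - 40) = -(-87)*(-45 + q) = -3*(1305 - 29*q) = -3915 + 87*q)
1/(r(A(10)) - 2391) = 1/((-3915 + 87*1) - 2391) = 1/((-3915 + 87) - 2391) = 1/(-3828 - 2391) = 1/(-6219) = -1/6219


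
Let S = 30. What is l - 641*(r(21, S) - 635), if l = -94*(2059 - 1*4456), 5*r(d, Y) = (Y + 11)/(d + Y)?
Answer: 161223734/255 ≈ 6.3225e+5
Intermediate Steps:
r(d, Y) = (11 + Y)/(5*(Y + d)) (r(d, Y) = ((Y + 11)/(d + Y))/5 = ((11 + Y)/(Y + d))/5 = (11 + Y)/(5*(Y + d)))
l = 225318 (l = -94*(2059 - 4456) = -94*(-2397) = 225318)
l - 641*(r(21, S) - 635) = 225318 - 641*((11 + 30)/(5*(30 + 21)) - 635) = 225318 - 641*((1/5)*41/51 - 635) = 225318 - 641*((1/5)*(1/51)*41 - 635) = 225318 - 641*(41/255 - 635) = 225318 - 641*(-161884)/255 = 225318 - 1*(-103767644/255) = 225318 + 103767644/255 = 161223734/255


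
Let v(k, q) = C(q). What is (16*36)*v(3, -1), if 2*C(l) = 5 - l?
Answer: 1728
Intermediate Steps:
C(l) = 5/2 - l/2 (C(l) = (5 - l)/2 = 5/2 - l/2)
v(k, q) = 5/2 - q/2
(16*36)*v(3, -1) = (16*36)*(5/2 - ½*(-1)) = 576*(5/2 + ½) = 576*3 = 1728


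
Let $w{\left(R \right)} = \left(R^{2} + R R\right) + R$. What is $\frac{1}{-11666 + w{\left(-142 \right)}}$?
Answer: $\frac{1}{28520} \approx 3.5063 \cdot 10^{-5}$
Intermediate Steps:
$w{\left(R \right)} = R + 2 R^{2}$ ($w{\left(R \right)} = \left(R^{2} + R^{2}\right) + R = 2 R^{2} + R = R + 2 R^{2}$)
$\frac{1}{-11666 + w{\left(-142 \right)}} = \frac{1}{-11666 - 142 \left(1 + 2 \left(-142\right)\right)} = \frac{1}{-11666 - 142 \left(1 - 284\right)} = \frac{1}{-11666 - -40186} = \frac{1}{-11666 + 40186} = \frac{1}{28520}$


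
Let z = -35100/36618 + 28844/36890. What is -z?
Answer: 1169752/6621755 ≈ 0.17665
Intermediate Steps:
z = -1169752/6621755 (z = -35100*1/36618 + 28844*(1/36890) = -5850/6103 + 14422/18445 = -1169752/6621755 ≈ -0.17665)
-z = -1*(-1169752/6621755) = 1169752/6621755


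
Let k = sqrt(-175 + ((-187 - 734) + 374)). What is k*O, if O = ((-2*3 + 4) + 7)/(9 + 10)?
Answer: 5*I*sqrt(2) ≈ 7.0711*I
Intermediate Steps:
k = 19*I*sqrt(2) (k = sqrt(-175 + (-921 + 374)) = sqrt(-175 - 547) = sqrt(-722) = 19*I*sqrt(2) ≈ 26.87*I)
O = 5/19 (O = ((-6 + 4) + 7)/19 = (-2 + 7)*(1/19) = 5*(1/19) = 5/19 ≈ 0.26316)
k*O = (19*I*sqrt(2))*(5/19) = 5*I*sqrt(2)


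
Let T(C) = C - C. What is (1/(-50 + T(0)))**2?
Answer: 1/2500 ≈ 0.00040000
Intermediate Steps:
T(C) = 0
(1/(-50 + T(0)))**2 = (1/(-50 + 0))**2 = (1/(-50))**2 = (-1/50)**2 = 1/2500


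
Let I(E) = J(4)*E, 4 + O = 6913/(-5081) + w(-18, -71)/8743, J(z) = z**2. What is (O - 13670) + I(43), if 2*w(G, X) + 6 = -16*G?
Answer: -576939178376/44423183 ≈ -12987.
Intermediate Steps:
w(G, X) = -3 - 8*G (w(G, X) = -3 + (-16*G)/2 = -3 - 8*G)
O = -237416670/44423183 (O = -4 + (6913/(-5081) + (-3 - 8*(-18))/8743) = -4 + (6913*(-1/5081) + (-3 + 144)*(1/8743)) = -4 + (-6913/5081 + 141*(1/8743)) = -4 + (-6913/5081 + 141/8743) = -4 - 59723938/44423183 = -237416670/44423183 ≈ -5.3444)
I(E) = 16*E (I(E) = 4**2*E = 16*E)
(O - 13670) + I(43) = (-237416670/44423183 - 13670) + 16*43 = -607502328280/44423183 + 688 = -576939178376/44423183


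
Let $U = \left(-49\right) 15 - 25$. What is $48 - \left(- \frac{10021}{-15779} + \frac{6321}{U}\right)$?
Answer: $\frac{667741019}{11992040} \approx 55.682$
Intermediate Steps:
$U = -760$ ($U = -735 - 25 = -760$)
$48 - \left(- \frac{10021}{-15779} + \frac{6321}{U}\right) = 48 - \left(- \frac{10021}{-15779} + \frac{6321}{-760}\right) = 48 - \left(\left(-10021\right) \left(- \frac{1}{15779}\right) + 6321 \left(- \frac{1}{760}\right)\right) = 48 - \left(\frac{10021}{15779} - \frac{6321}{760}\right) = 48 - - \frac{92123099}{11992040} = 48 + \frac{92123099}{11992040} = \frac{667741019}{11992040}$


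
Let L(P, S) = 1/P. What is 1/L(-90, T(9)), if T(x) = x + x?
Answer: -90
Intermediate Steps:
T(x) = 2*x
1/L(-90, T(9)) = 1/(1/(-90)) = 1/(-1/90) = -90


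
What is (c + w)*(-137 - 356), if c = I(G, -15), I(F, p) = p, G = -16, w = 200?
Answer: -91205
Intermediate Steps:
c = -15
(c + w)*(-137 - 356) = (-15 + 200)*(-137 - 356) = 185*(-493) = -91205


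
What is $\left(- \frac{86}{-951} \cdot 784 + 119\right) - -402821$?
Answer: $\frac{383263364}{951} \approx 4.0301 \cdot 10^{5}$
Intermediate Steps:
$\left(- \frac{86}{-951} \cdot 784 + 119\right) - -402821 = \left(\left(-86\right) \left(- \frac{1}{951}\right) 784 + 119\right) + 402821 = \left(\frac{86}{951} \cdot 784 + 119\right) + 402821 = \left(\frac{67424}{951} + 119\right) + 402821 = \frac{180593}{951} + 402821 = \frac{383263364}{951}$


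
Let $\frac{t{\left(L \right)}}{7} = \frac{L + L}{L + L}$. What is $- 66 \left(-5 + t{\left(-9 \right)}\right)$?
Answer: $-132$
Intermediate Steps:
$t{\left(L \right)} = 7$ ($t{\left(L \right)} = 7 \frac{L + L}{L + L} = 7 \frac{2 L}{2 L} = 7 \cdot 2 L \frac{1}{2 L} = 7 \cdot 1 = 7$)
$- 66 \left(-5 + t{\left(-9 \right)}\right) = - 66 \left(-5 + 7\right) = \left(-66\right) 2 = -132$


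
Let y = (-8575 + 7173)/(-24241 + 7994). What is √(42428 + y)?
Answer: √11199530180146/16247 ≈ 205.98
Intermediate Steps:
y = 1402/16247 (y = -1402/(-16247) = -1402*(-1/16247) = 1402/16247 ≈ 0.086293)
√(42428 + y) = √(42428 + 1402/16247) = √(689329118/16247) = √11199530180146/16247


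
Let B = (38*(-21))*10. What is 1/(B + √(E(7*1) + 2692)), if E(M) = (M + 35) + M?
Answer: -7980/63677659 - √2741/63677659 ≈ -0.00012614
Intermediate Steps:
E(M) = 35 + 2*M (E(M) = (35 + M) + M = 35 + 2*M)
B = -7980 (B = -798*10 = -7980)
1/(B + √(E(7*1) + 2692)) = 1/(-7980 + √((35 + 2*(7*1)) + 2692)) = 1/(-7980 + √((35 + 2*7) + 2692)) = 1/(-7980 + √((35 + 14) + 2692)) = 1/(-7980 + √(49 + 2692)) = 1/(-7980 + √2741)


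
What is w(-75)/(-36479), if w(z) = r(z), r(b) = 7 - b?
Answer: -82/36479 ≈ -0.0022479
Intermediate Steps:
w(z) = 7 - z
w(-75)/(-36479) = (7 - 1*(-75))/(-36479) = (7 + 75)*(-1/36479) = 82*(-1/36479) = -82/36479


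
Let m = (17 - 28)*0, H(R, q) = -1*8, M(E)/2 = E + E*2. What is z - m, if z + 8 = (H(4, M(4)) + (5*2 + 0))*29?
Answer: 50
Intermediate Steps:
M(E) = 6*E (M(E) = 2*(E + E*2) = 2*(E + 2*E) = 2*(3*E) = 6*E)
H(R, q) = -8
z = 50 (z = -8 + (-8 + (5*2 + 0))*29 = -8 + (-8 + (10 + 0))*29 = -8 + (-8 + 10)*29 = -8 + 2*29 = -8 + 58 = 50)
m = 0 (m = -11*0 = 0)
z - m = 50 - 1*0 = 50 + 0 = 50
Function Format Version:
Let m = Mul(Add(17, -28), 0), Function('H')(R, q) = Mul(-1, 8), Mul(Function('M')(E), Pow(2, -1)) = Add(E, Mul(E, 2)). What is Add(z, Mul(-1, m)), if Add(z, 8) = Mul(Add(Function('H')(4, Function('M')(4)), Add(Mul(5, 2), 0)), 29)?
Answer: 50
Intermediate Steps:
Function('M')(E) = Mul(6, E) (Function('M')(E) = Mul(2, Add(E, Mul(E, 2))) = Mul(2, Add(E, Mul(2, E))) = Mul(2, Mul(3, E)) = Mul(6, E))
Function('H')(R, q) = -8
z = 50 (z = Add(-8, Mul(Add(-8, Add(Mul(5, 2), 0)), 29)) = Add(-8, Mul(Add(-8, Add(10, 0)), 29)) = Add(-8, Mul(Add(-8, 10), 29)) = Add(-8, Mul(2, 29)) = Add(-8, 58) = 50)
m = 0 (m = Mul(-11, 0) = 0)
Add(z, Mul(-1, m)) = Add(50, Mul(-1, 0)) = Add(50, 0) = 50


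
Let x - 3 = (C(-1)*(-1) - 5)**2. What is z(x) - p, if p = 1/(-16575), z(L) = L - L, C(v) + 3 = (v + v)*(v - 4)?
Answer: 1/16575 ≈ 6.0332e-5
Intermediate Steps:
C(v) = -3 + 2*v*(-4 + v) (C(v) = -3 + (v + v)*(v - 4) = -3 + (2*v)*(-4 + v) = -3 + 2*v*(-4 + v))
x = 147 (x = 3 + ((-3 - 8*(-1) + 2*(-1)**2)*(-1) - 5)**2 = 3 + ((-3 + 8 + 2*1)*(-1) - 5)**2 = 3 + ((-3 + 8 + 2)*(-1) - 5)**2 = 3 + (7*(-1) - 5)**2 = 3 + (-7 - 5)**2 = 3 + (-12)**2 = 3 + 144 = 147)
z(L) = 0
p = -1/16575 ≈ -6.0332e-5
z(x) - p = 0 - 1*(-1/16575) = 0 + 1/16575 = 1/16575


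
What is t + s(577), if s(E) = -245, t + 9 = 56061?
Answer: 55807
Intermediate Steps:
t = 56052 (t = -9 + 56061 = 56052)
t + s(577) = 56052 - 245 = 55807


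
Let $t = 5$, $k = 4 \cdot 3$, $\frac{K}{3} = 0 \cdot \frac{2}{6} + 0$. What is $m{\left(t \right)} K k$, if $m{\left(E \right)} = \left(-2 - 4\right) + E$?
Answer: $0$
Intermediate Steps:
$K = 0$ ($K = 3 \left(0 \cdot \frac{2}{6} + 0\right) = 3 \left(0 \cdot 2 \cdot \frac{1}{6} + 0\right) = 3 \left(0 \cdot \frac{1}{3} + 0\right) = 3 \left(0 + 0\right) = 3 \cdot 0 = 0$)
$k = 12$
$m{\left(E \right)} = -6 + E$
$m{\left(t \right)} K k = \left(-6 + 5\right) 0 \cdot 12 = \left(-1\right) 0 \cdot 12 = 0 \cdot 12 = 0$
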